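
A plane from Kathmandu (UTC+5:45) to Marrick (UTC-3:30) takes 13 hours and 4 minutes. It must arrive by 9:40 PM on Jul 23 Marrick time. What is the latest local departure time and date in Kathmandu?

Target arrival in UTC: 9:40 PM + 3:30 = 1:10 AM on Jul 24.
Subtract 13 hours and 4 minutes → departure 12:06 PM UTC on Jul 23.
Kathmandu is UTC+5:45: 12:06 PM + 5:45 = 5:51 PM on Jul 23.

5:51 PM on July 23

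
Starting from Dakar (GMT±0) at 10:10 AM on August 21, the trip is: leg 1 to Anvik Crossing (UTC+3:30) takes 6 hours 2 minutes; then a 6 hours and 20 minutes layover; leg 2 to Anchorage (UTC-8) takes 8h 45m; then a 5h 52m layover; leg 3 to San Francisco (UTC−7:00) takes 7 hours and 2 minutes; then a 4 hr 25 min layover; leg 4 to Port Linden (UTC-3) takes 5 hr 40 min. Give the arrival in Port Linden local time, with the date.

Dakar is at UTC+0, so departure is already 10:10 AM UTC on Aug 21.
Add 6 hours 2 minutes leg 1 → 4:12 PM UTC.
Add 6 hours 20 minutes layover in Anvik Crossing → 10:32 PM UTC.
Add 8 hours 45 minutes leg 2 → 7:17 AM UTC (Aug 22).
Add 5 hours and 52 minutes layover in Anchorage → 1:09 PM UTC.
Add 7 hours and 2 minutes leg 3 → 8:11 PM UTC.
Add 4 hours 25 minutes layover in San Francisco → 12:36 AM UTC (Aug 23).
Add 5 hours and 40 minutes leg 4 → 6:16 AM UTC.
Port Linden is UTC−3:00, so local arrival = 6:16 AM − 3:00 = 3:16 AM on Aug 23.

3:16 AM on Aug 23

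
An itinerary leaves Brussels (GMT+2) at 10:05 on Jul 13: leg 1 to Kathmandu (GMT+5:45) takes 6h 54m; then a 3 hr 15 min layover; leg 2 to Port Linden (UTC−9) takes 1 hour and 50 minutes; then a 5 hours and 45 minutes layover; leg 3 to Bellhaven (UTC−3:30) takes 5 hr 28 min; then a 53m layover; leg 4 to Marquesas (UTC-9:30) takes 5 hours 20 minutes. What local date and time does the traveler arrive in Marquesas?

Convert departure to UTC: 10:05 − 2:00 = 08:05 UTC on Jul 13.
Add 6 hours 54 minutes leg 1 → 14:59 UTC.
Add 3 hours 15 minutes layover in Kathmandu → 18:14 UTC.
Add 1 hour 50 minutes leg 2 → 20:04 UTC.
Add 5 hours 45 minutes layover in Port Linden → 01:49 UTC (Jul 14).
Add 5 hours 28 minutes leg 3 → 07:17 UTC.
Add 53 minutes layover in Bellhaven → 08:10 UTC.
Add 5 hours 20 minutes leg 4 → 13:30 UTC.
Marquesas is UTC−9:30, so local arrival = 13:30 − 9:30 = 04:00 on Jul 14.

04:00 on July 14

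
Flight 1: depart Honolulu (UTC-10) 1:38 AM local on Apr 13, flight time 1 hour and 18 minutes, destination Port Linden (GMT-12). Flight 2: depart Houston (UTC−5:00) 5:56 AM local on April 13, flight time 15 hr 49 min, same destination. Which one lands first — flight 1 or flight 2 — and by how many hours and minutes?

Flight 1 in UTC: 1:38 AM + 10:00 = 11:38 AM on Apr 13.
+1 hour and 18 minutes → arrive 12:56 PM UTC on Apr 13.
Flight 2 in UTC: 5:56 AM + 5:00 = 10:56 AM on Apr 13.
+15 hours 49 minutes → arrive 2:45 AM UTC on Apr 14.
Flight 1 lands earlier by 13 hours 49 minutes.

the first, by 13 hours 49 minutes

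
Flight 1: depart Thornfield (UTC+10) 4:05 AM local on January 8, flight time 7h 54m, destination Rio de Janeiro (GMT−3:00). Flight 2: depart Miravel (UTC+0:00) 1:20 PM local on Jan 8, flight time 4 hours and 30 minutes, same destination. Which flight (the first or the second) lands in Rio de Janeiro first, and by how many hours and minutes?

Flight 1 in UTC: 4:05 AM − 10:00 = 6:05 PM on Jan 7.
+7 hours 54 minutes → arrive 1:59 AM UTC on Jan 8.
Flight 2 departs at 1:20 PM UTC (Jan 8).
+4 hours and 30 minutes → arrive 5:50 PM UTC on Jan 8.
Flight 1 lands earlier by 15 hours 51 minutes.

the first, by 15 hours 51 minutes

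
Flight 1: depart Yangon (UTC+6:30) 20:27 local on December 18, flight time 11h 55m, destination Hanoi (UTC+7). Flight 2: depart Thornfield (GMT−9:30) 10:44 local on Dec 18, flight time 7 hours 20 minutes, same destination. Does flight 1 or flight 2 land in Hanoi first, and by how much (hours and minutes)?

Flight 1 in UTC: 20:27 − 6:30 = 13:57 on Dec 18.
+11 hours 55 minutes → arrive 01:52 UTC on Dec 19.
Flight 2 in UTC: 10:44 + 9:30 = 20:14 on Dec 18.
+7 hours and 20 minutes → arrive 03:34 UTC on Dec 19.
Flight 1 lands earlier by 1 hour 42 minutes.

the first, by 1 hour 42 minutes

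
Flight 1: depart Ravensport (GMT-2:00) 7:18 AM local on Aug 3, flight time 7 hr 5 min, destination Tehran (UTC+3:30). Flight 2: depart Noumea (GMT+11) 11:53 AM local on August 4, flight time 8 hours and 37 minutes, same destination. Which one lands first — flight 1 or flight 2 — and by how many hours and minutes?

the first, by 17 hours 7 minutes

Flight 1 in UTC: 7:18 AM + 2:00 = 9:18 AM on Aug 3.
+7 hours and 5 minutes → arrive 4:23 PM UTC on Aug 3.
Flight 2 in UTC: 11:53 AM − 11:00 = 12:53 AM on Aug 4.
+8 hours 37 minutes → arrive 9:30 AM UTC on Aug 4.
Flight 1 lands earlier by 17 hours 7 minutes.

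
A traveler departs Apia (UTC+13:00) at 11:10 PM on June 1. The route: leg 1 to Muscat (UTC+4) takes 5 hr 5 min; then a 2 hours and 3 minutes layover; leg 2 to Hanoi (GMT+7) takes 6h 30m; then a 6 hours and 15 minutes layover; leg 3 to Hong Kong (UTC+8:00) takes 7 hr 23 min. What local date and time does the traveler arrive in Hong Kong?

Convert departure to UTC: 11:10 PM − 13:00 = 10:10 AM UTC on Jun 1.
Add 5 hours 5 minutes leg 1 → 3:15 PM UTC.
Add 2 hours and 3 minutes layover in Muscat → 5:18 PM UTC.
Add 6 hours and 30 minutes leg 2 → 11:48 PM UTC.
Add 6 hours and 15 minutes layover in Hanoi → 6:03 AM UTC (Jun 2).
Add 7 hours 23 minutes leg 3 → 1:26 PM UTC.
Hong Kong is UTC+8:00, so local arrival = 1:26 PM + 8:00 = 9:26 PM on Jun 2.

9:26 PM on June 2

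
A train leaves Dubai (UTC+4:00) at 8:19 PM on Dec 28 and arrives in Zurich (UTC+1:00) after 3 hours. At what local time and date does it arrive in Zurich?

Convert departure to UTC: 8:19 PM − 4:00 = 4:19 PM UTC on Dec 28.
Add 3 hours travel time → 7:19 PM UTC.
Zurich is UTC+1:00, so local arrival = 7:19 PM + 1:00 = 8:19 PM on Dec 28.

8:19 PM on December 28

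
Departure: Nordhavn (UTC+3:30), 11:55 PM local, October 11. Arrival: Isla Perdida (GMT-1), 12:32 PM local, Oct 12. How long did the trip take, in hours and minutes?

Departure in UTC: 11:55 PM − 3:30 = 8:25 PM on Oct 11.
Arrival in UTC: 12:32 PM + 1:00 = 1:32 PM on Oct 12.
Elapsed = 1:32 PM − 8:25 PM (+1 day) = 17 hours 7 minutes.

17 hours 7 minutes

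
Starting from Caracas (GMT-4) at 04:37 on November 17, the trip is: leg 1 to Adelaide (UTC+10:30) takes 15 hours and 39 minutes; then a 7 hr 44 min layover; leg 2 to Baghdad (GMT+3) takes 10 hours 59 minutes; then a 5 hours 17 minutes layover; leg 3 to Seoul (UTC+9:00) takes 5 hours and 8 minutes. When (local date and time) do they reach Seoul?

14:24 on November 19

Convert departure to UTC: 04:37 + 4:00 = 08:37 UTC on Nov 17.
Add 15 hours 39 minutes leg 1 → 00:16 UTC (Nov 18).
Add 7 hours and 44 minutes layover in Adelaide → 08:00 UTC.
Add 10 hours and 59 minutes leg 2 → 18:59 UTC.
Add 5 hours 17 minutes layover in Baghdad → 00:16 UTC (Nov 19).
Add 5 hours 8 minutes leg 3 → 05:24 UTC.
Seoul is UTC+9:00, so local arrival = 05:24 + 9:00 = 14:24 on Nov 19.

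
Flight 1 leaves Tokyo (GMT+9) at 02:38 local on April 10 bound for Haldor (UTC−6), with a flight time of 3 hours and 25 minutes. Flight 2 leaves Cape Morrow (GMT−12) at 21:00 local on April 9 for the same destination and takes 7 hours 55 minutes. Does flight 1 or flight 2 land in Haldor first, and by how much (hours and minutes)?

Flight 1 in UTC: 02:38 − 9:00 = 17:38 on Apr 9.
+3 hours 25 minutes → arrive 21:03 UTC on Apr 9.
Flight 2 in UTC: 21:00 + 12:00 = 09:00 on Apr 10.
+7 hours 55 minutes → arrive 16:55 UTC on Apr 10.
Flight 1 lands earlier by 19 hours 52 minutes.

the first, by 19 hours 52 minutes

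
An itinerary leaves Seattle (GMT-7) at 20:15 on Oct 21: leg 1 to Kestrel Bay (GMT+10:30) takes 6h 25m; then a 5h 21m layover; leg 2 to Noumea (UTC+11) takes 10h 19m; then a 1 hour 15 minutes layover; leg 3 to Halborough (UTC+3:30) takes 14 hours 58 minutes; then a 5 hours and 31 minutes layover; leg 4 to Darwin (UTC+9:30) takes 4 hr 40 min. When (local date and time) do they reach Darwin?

Convert departure to UTC: 20:15 + 7:00 = 03:15 UTC on Oct 22.
Add 6 hours 25 minutes leg 1 → 09:40 UTC.
Add 5 hours and 21 minutes layover in Kestrel Bay → 15:01 UTC.
Add 10 hours and 19 minutes leg 2 → 01:20 UTC (Oct 23).
Add 1 hour 15 minutes layover in Noumea → 02:35 UTC.
Add 14 hours and 58 minutes leg 3 → 17:33 UTC.
Add 5 hours 31 minutes layover in Halborough → 23:04 UTC.
Add 4 hours 40 minutes leg 4 → 03:44 UTC (Oct 24).
Darwin is UTC+9:30, so local arrival = 03:44 + 9:30 = 13:14 on Oct 24.

13:14 on Oct 24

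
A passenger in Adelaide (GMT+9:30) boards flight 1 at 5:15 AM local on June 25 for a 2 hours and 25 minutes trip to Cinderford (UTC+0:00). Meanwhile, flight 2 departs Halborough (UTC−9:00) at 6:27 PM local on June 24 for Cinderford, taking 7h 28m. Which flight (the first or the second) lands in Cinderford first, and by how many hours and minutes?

the first, by 12 hours 45 minutes

Flight 1 in UTC: 5:15 AM − 9:30 = 7:45 PM on Jun 24.
+2 hours 25 minutes → arrive 10:10 PM UTC on Jun 24.
Flight 2 in UTC: 6:27 PM + 9:00 = 3:27 AM on Jun 25.
+7 hours and 28 minutes → arrive 10:55 AM UTC on Jun 25.
Flight 1 lands earlier by 12 hours 45 minutes.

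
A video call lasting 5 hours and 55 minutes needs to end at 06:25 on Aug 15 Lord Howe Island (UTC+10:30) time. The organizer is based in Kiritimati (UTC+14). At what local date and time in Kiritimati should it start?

04:00 on August 15

Target end time in UTC: 06:25 − 10:30 = 19:55 on Aug 14.
Subtract 5 hours 55 minutes → start 14:00 UTC on Aug 14.
Kiritimati is UTC+14:00: 14:00 + 14:00 = 04:00 on Aug 15.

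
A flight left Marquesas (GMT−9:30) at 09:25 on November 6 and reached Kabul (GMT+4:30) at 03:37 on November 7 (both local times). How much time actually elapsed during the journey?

4 hours 12 minutes

Departure in UTC: 09:25 + 9:30 = 18:55 on Nov 6.
Arrival in UTC: 03:37 − 4:30 = 23:07 on Nov 6.
Elapsed = 23:07 − 18:55 = 4 hours 12 minutes.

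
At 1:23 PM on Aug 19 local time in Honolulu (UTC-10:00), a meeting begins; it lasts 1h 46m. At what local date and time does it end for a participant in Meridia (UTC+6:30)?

7:39 AM on August 20

Convert start to UTC: 1:23 PM + 10:00 = 11:23 PM UTC on Aug 19.
Add 1 hour 46 minutes duration → 1:09 AM UTC (Aug 20).
Meridia is UTC+6:30, so local end time = 1:09 AM + 6:30 = 7:39 AM on Aug 20.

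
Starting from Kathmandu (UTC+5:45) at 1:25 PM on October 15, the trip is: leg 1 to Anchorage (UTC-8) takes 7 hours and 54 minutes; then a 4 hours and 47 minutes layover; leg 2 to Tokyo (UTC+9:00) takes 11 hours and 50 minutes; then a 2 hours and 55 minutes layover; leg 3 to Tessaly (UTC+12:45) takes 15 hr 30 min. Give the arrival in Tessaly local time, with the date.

Convert departure to UTC: 1:25 PM − 5:45 = 7:40 AM UTC on Oct 15.
Add 7 hours 54 minutes leg 1 → 3:34 PM UTC.
Add 4 hours and 47 minutes layover in Anchorage → 8:21 PM UTC.
Add 11 hours 50 minutes leg 2 → 8:11 AM UTC (Oct 16).
Add 2 hours and 55 minutes layover in Tokyo → 11:06 AM UTC.
Add 15 hours and 30 minutes leg 3 → 2:36 AM UTC (Oct 17).
Tessaly is UTC+12:45, so local arrival = 2:36 AM + 12:45 = 3:21 PM on Oct 17.

3:21 PM on Oct 17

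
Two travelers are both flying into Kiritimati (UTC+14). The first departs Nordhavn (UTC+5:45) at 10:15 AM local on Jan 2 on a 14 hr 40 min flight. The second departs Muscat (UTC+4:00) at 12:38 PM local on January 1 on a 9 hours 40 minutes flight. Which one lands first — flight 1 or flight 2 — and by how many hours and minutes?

Flight 1 in UTC: 10:15 AM − 5:45 = 4:30 AM on Jan 2.
+14 hours 40 minutes → arrive 7:10 PM UTC on Jan 2.
Flight 2 in UTC: 12:38 PM − 4:00 = 8:38 AM on Jan 1.
+9 hours 40 minutes → arrive 6:18 PM UTC on Jan 1.
Flight 2 lands earlier by 24 hours 52 minutes.

the second, by 24 hours 52 minutes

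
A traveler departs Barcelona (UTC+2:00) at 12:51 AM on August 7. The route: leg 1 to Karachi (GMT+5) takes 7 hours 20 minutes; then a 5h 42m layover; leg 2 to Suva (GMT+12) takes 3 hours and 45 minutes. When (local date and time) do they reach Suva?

Convert departure to UTC: 12:51 AM − 2:00 = 10:51 PM UTC on Aug 6.
Add 7 hours and 20 minutes leg 1 → 6:11 AM UTC (Aug 7).
Add 5 hours 42 minutes layover in Karachi → 11:53 AM UTC.
Add 3 hours 45 minutes leg 2 → 3:38 PM UTC.
Suva is UTC+12:00, so local arrival = 3:38 PM + 12:00 = 3:38 AM on Aug 8.

3:38 AM on Aug 8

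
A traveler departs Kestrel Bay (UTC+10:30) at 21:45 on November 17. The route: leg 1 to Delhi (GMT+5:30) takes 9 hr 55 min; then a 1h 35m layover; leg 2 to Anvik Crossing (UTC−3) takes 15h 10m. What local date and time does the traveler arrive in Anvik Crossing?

Convert departure to UTC: 21:45 − 10:30 = 11:15 UTC on Nov 17.
Add 9 hours and 55 minutes leg 1 → 21:10 UTC.
Add 1 hour 35 minutes layover in Delhi → 22:45 UTC.
Add 15 hours and 10 minutes leg 2 → 13:55 UTC (Nov 18).
Anvik Crossing is UTC−3:00, so local arrival = 13:55 − 3:00 = 10:55 on Nov 18.

10:55 on November 18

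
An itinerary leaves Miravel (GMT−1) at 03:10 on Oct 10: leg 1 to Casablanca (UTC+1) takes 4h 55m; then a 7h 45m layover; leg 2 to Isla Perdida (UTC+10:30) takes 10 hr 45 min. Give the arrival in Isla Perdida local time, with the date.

14:05 on October 11

Convert departure to UTC: 03:10 + 1:00 = 04:10 UTC on Oct 10.
Add 4 hours and 55 minutes leg 1 → 09:05 UTC.
Add 7 hours 45 minutes layover in Casablanca → 16:50 UTC.
Add 10 hours and 45 minutes leg 2 → 03:35 UTC (Oct 11).
Isla Perdida is UTC+10:30, so local arrival = 03:35 + 10:30 = 14:05 on Oct 11.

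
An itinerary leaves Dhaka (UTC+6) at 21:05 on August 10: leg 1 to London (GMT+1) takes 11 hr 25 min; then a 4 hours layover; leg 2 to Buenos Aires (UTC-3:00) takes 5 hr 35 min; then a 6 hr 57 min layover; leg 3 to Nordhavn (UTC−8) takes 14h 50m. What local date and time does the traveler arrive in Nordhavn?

Convert departure to UTC: 21:05 − 6:00 = 15:05 UTC on Aug 10.
Add 11 hours 25 minutes leg 1 → 02:30 UTC (Aug 11).
Add 4 hours layover in London → 06:30 UTC.
Add 5 hours 35 minutes leg 2 → 12:05 UTC.
Add 6 hours and 57 minutes layover in Buenos Aires → 19:02 UTC.
Add 14 hours 50 minutes leg 3 → 09:52 UTC (Aug 12).
Nordhavn is UTC−8:00, so local arrival = 09:52 − 8:00 = 01:52 on Aug 12.

01:52 on Aug 12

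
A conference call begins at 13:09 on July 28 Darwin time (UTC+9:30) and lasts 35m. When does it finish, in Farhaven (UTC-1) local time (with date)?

Convert start to UTC: 13:09 − 9:30 = 03:39 UTC on Jul 28.
Add 35 minutes duration → 04:14 UTC.
Farhaven is UTC−1:00, so local end time = 04:14 − 1:00 = 03:14 on Jul 28.

03:14 on July 28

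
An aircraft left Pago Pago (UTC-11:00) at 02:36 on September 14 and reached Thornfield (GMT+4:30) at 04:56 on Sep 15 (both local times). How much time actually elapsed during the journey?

Departure in UTC: 02:36 + 11:00 = 13:36 on Sep 14.
Arrival in UTC: 04:56 − 4:30 = 00:26 on Sep 15.
Elapsed = 00:26 − 13:36 (+1 day) = 10 hours 50 minutes.

10 hours 50 minutes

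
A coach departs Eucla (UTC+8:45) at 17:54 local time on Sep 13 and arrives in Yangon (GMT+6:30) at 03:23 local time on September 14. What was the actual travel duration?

11 hours 44 minutes

Yangon is 2:15 behind Eucla.
Clock-face elapsed time (ignoring zones) is 9 hours 29 minutes.
Actual elapsed = 9 hours 29 minutes + 2:15 = 11 hours 44 minutes.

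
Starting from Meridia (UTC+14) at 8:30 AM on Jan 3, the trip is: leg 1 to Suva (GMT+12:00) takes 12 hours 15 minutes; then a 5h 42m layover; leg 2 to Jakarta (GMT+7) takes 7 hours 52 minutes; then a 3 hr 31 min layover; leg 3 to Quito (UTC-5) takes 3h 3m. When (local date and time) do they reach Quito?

9:53 PM on January 3

Convert departure to UTC: 8:30 AM − 14:00 = 6:30 PM UTC on Jan 2.
Add 12 hours and 15 minutes leg 1 → 6:45 AM UTC (Jan 3).
Add 5 hours 42 minutes layover in Suva → 12:27 PM UTC.
Add 7 hours 52 minutes leg 2 → 8:19 PM UTC.
Add 3 hours and 31 minutes layover in Jakarta → 11:50 PM UTC.
Add 3 hours 3 minutes leg 3 → 2:53 AM UTC (Jan 4).
Quito is UTC−5:00, so local arrival = 2:53 AM − 5:00 = 9:53 PM on Jan 3.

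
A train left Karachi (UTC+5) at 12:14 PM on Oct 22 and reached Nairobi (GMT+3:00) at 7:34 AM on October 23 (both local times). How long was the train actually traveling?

Departure in UTC: 12:14 PM − 5:00 = 7:14 AM on Oct 22.
Arrival in UTC: 7:34 AM − 3:00 = 4:34 AM on Oct 23.
Elapsed = 4:34 AM − 7:14 AM (+1 day) = 21 hours 20 minutes.

21 hours 20 minutes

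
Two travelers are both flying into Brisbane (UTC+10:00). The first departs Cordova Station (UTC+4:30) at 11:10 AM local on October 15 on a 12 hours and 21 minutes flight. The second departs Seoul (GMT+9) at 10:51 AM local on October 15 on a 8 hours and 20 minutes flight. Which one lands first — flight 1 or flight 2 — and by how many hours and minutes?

Flight 1 in UTC: 11:10 AM − 4:30 = 6:40 AM on Oct 15.
+12 hours and 21 minutes → arrive 7:01 PM UTC on Oct 15.
Flight 2 in UTC: 10:51 AM − 9:00 = 1:51 AM on Oct 15.
+8 hours and 20 minutes → arrive 10:11 AM UTC on Oct 15.
Flight 2 lands earlier by 8 hours 50 minutes.

the second, by 8 hours 50 minutes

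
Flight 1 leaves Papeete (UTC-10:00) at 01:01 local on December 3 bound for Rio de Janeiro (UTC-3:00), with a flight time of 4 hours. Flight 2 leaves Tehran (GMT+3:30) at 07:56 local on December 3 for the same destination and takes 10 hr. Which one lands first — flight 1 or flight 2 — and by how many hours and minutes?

Flight 1 in UTC: 01:01 + 10:00 = 11:01 on Dec 3.
+4 hours → arrive 15:01 UTC on Dec 3.
Flight 2 in UTC: 07:56 − 3:30 = 04:26 on Dec 3.
+10 hours → arrive 14:26 UTC on Dec 3.
Flight 2 lands earlier by 35 minutes.

the second, by 35 minutes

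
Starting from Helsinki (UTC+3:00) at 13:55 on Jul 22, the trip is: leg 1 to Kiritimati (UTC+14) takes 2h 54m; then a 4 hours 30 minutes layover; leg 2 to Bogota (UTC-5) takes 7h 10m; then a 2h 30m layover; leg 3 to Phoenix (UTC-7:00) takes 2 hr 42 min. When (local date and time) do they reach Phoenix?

Convert departure to UTC: 13:55 − 3:00 = 10:55 UTC on Jul 22.
Add 2 hours 54 minutes leg 1 → 13:49 UTC.
Add 4 hours and 30 minutes layover in Kiritimati → 18:19 UTC.
Add 7 hours 10 minutes leg 2 → 01:29 UTC (Jul 23).
Add 2 hours and 30 minutes layover in Bogota → 03:59 UTC.
Add 2 hours 42 minutes leg 3 → 06:41 UTC.
Phoenix is UTC−7:00, so local arrival = 06:41 − 7:00 = 23:41 on Jul 22.

23:41 on July 22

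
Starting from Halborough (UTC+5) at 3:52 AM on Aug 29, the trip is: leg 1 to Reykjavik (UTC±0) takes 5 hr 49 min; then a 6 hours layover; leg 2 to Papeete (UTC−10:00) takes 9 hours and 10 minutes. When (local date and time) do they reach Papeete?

Convert departure to UTC: 3:52 AM − 5:00 = 10:52 PM UTC on Aug 28.
Add 5 hours 49 minutes leg 1 → 4:41 AM UTC (Aug 29).
Add 6 hours layover in Reykjavik → 10:41 AM UTC.
Add 9 hours and 10 minutes leg 2 → 7:51 PM UTC.
Papeete is UTC−10:00, so local arrival = 7:51 PM − 10:00 = 9:51 AM on Aug 29.

9:51 AM on August 29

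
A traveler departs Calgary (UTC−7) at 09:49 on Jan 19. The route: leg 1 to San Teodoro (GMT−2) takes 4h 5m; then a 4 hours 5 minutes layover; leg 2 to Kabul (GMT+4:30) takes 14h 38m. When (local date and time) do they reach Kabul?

Convert departure to UTC: 09:49 + 7:00 = 16:49 UTC on Jan 19.
Add 4 hours and 5 minutes leg 1 → 20:54 UTC.
Add 4 hours 5 minutes layover in San Teodoro → 00:59 UTC (Jan 20).
Add 14 hours and 38 minutes leg 2 → 15:37 UTC.
Kabul is UTC+4:30, so local arrival = 15:37 + 4:30 = 20:07 on Jan 20.

20:07 on January 20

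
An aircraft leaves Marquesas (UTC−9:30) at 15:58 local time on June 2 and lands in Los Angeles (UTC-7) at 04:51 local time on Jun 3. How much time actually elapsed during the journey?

Los Angeles is 2:30 ahead of Marquesas.
Clock-face elapsed time (ignoring zones) is 12 hours 53 minutes.
Actual elapsed = 12 hours 53 minutes − 2:30 = 10 hours 23 minutes.

10 hours 23 minutes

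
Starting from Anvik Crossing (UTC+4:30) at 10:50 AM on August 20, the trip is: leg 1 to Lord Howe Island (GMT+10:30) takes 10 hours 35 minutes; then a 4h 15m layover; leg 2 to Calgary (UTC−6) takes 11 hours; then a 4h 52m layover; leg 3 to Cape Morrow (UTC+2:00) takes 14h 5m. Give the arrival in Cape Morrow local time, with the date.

5:07 AM on August 22

Convert departure to UTC: 10:50 AM − 4:30 = 6:20 AM UTC on Aug 20.
Add 10 hours and 35 minutes leg 1 → 4:55 PM UTC.
Add 4 hours and 15 minutes layover in Lord Howe Island → 9:10 PM UTC.
Add 11 hours leg 2 → 8:10 AM UTC (Aug 21).
Add 4 hours 52 minutes layover in Calgary → 1:02 PM UTC.
Add 14 hours 5 minutes leg 3 → 3:07 AM UTC (Aug 22).
Cape Morrow is UTC+2:00, so local arrival = 3:07 AM + 2:00 = 5:07 AM on Aug 22.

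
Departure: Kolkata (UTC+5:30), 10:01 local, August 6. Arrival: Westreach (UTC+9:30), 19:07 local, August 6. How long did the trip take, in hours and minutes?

Westreach is 4:00 ahead of Kolkata.
Clock-face elapsed time (ignoring zones) is 9 hours 6 minutes.
Actual elapsed = 9 hours 6 minutes − 4:00 = 5 hours 6 minutes.

5 hours 6 minutes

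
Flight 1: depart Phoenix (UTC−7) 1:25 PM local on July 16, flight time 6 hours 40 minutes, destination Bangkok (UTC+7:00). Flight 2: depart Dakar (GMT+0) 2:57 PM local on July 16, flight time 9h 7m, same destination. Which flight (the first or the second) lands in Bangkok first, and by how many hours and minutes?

Flight 1 in UTC: 1:25 PM + 7:00 = 8:25 PM on Jul 16.
+6 hours 40 minutes → arrive 3:05 AM UTC on Jul 17.
Flight 2 departs at 2:57 PM UTC (Jul 16).
+9 hours and 7 minutes → arrive 12:04 AM UTC on Jul 17.
Flight 2 lands earlier by 3 hours 1 minute.

the second, by 3 hours 1 minute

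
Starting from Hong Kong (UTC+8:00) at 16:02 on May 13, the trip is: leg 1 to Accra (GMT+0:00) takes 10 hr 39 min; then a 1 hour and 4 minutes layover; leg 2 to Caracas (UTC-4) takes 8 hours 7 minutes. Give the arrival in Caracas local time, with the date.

23:52 on May 13

Convert departure to UTC: 16:02 − 8:00 = 08:02 UTC on May 13.
Add 10 hours 39 minutes leg 1 → 18:41 UTC.
Add 1 hour 4 minutes layover in Accra → 19:45 UTC.
Add 8 hours 7 minutes leg 2 → 03:52 UTC (May 14).
Caracas is UTC−4:00, so local arrival = 03:52 − 4:00 = 23:52 on May 13.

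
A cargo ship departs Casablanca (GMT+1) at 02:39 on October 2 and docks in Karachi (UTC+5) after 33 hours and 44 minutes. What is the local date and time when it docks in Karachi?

16:23 on October 3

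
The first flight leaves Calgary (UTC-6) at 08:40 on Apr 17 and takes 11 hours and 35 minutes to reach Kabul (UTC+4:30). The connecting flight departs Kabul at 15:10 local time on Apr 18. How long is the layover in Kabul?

Convert departure to UTC: 08:40 + 6:00 = 14:40 UTC on Apr 17.
Add 11 hours 35 minutes flight time → 02:15 UTC (Apr 18).
Kabul is UTC+4:30, so local arrival = 02:15 + 4:30 = 06:45 on Apr 18.
Layover = 15:10 − 06:45 = 8 hours 25 minutes.

8 hours 25 minutes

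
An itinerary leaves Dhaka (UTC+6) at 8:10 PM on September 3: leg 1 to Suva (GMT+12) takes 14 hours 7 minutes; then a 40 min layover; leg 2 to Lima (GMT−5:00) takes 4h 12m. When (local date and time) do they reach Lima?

4:09 AM on September 4

Convert departure to UTC: 8:10 PM − 6:00 = 2:10 PM UTC on Sep 3.
Add 14 hours and 7 minutes leg 1 → 4:17 AM UTC (Sep 4).
Add 40 minutes layover in Suva → 4:57 AM UTC.
Add 4 hours 12 minutes leg 2 → 9:09 AM UTC.
Lima is UTC−5:00, so local arrival = 9:09 AM − 5:00 = 4:09 AM on Sep 4.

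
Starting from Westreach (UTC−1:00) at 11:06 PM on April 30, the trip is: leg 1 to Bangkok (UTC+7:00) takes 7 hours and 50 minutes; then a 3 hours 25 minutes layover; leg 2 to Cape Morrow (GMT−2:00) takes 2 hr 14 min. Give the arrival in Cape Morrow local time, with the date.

Convert departure to UTC: 11:06 PM + 1:00 = 12:06 AM UTC on May 1.
Add 7 hours and 50 minutes leg 1 → 7:56 AM UTC.
Add 3 hours and 25 minutes layover in Bangkok → 11:21 AM UTC.
Add 2 hours and 14 minutes leg 2 → 1:35 PM UTC.
Cape Morrow is UTC−2:00, so local arrival = 1:35 PM − 2:00 = 11:35 AM on May 1.

11:35 AM on May 1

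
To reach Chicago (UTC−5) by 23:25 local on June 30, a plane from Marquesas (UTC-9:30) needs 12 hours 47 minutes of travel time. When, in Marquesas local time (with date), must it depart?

Target arrival in UTC: 23:25 + 5:00 = 04:25 on Jul 1.
Subtract 12 hours and 47 minutes → departure 15:38 UTC on Jun 30.
Marquesas is UTC−9:30: 15:38 − 9:30 = 06:08 on Jun 30.

06:08 on June 30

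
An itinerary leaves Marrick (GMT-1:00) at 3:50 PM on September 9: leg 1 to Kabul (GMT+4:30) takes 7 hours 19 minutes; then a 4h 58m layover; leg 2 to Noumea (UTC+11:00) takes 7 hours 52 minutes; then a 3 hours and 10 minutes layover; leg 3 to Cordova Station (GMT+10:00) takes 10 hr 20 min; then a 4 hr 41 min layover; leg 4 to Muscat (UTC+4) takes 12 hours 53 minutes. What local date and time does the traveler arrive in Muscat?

12:03 AM on Sep 12

Convert departure to UTC: 3:50 PM + 1:00 = 4:50 PM UTC on Sep 9.
Add 7 hours 19 minutes leg 1 → 12:09 AM UTC (Sep 10).
Add 4 hours and 58 minutes layover in Kabul → 5:07 AM UTC.
Add 7 hours and 52 minutes leg 2 → 12:59 PM UTC.
Add 3 hours 10 minutes layover in Noumea → 4:09 PM UTC.
Add 10 hours and 20 minutes leg 3 → 2:29 AM UTC (Sep 11).
Add 4 hours 41 minutes layover in Cordova Station → 7:10 AM UTC.
Add 12 hours and 53 minutes leg 4 → 8:03 PM UTC.
Muscat is UTC+4:00, so local arrival = 8:03 PM + 4:00 = 12:03 AM on Sep 12.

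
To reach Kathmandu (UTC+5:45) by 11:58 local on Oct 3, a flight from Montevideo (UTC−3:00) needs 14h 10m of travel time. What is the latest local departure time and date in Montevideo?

13:03 on October 2

Target arrival in UTC: 11:58 − 5:45 = 06:13 on Oct 3.
Subtract 14 hours 10 minutes → departure 16:03 UTC on Oct 2.
Montevideo is UTC−3:00: 16:03 − 3:00 = 13:03 on Oct 2.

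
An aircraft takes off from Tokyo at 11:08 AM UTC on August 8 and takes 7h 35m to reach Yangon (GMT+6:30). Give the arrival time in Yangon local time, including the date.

Departure is given in UTC: 11:08 AM on Aug 8.
Add 7 hours and 35 minutes → 6:43 PM UTC.
Yangon is UTC+6:30: 6:43 PM + 6:30 = 1:13 AM on Aug 9.

1:13 AM on Aug 9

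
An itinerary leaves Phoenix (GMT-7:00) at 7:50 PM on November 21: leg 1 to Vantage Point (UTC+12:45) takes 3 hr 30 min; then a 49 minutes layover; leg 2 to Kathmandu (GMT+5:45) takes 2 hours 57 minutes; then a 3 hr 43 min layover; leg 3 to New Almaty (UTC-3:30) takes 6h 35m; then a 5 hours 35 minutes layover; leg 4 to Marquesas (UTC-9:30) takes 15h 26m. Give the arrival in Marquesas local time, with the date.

Convert departure to UTC: 7:50 PM + 7:00 = 2:50 AM UTC on Nov 22.
Add 3 hours and 30 minutes leg 1 → 6:20 AM UTC.
Add 49 minutes layover in Vantage Point → 7:09 AM UTC.
Add 2 hours and 57 minutes leg 2 → 10:06 AM UTC.
Add 3 hours and 43 minutes layover in Kathmandu → 1:49 PM UTC.
Add 6 hours and 35 minutes leg 3 → 8:24 PM UTC.
Add 5 hours and 35 minutes layover in New Almaty → 1:59 AM UTC (Nov 23).
Add 15 hours 26 minutes leg 4 → 5:25 PM UTC.
Marquesas is UTC−9:30, so local arrival = 5:25 PM − 9:30 = 7:55 AM on Nov 23.

7:55 AM on Nov 23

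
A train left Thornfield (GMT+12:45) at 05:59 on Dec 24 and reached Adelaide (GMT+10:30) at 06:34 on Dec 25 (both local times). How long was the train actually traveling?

26 hours 50 minutes

Adelaide is 2:15 behind Thornfield.
Clock-face elapsed time (ignoring zones) is 24 hours 35 minutes.
Actual elapsed = 24 hours 35 minutes + 2:15 = 26 hours 50 minutes.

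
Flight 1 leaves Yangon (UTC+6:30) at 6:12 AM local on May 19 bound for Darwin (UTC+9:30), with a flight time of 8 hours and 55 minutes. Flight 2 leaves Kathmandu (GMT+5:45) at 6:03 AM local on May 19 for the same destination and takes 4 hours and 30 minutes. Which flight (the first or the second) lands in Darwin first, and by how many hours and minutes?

Flight 1 in UTC: 6:12 AM − 6:30 = 11:42 PM on May 18.
+8 hours and 55 minutes → arrive 8:37 AM UTC on May 19.
Flight 2 in UTC: 6:03 AM − 5:45 = 12:18 AM on May 19.
+4 hours and 30 minutes → arrive 4:48 AM UTC on May 19.
Flight 2 lands earlier by 3 hours 49 minutes.

the second, by 3 hours 49 minutes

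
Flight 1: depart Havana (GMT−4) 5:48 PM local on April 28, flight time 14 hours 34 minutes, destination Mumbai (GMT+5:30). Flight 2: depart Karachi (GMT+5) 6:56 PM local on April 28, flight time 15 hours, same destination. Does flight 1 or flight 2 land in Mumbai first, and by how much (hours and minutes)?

Flight 1 in UTC: 5:48 PM + 4:00 = 9:48 PM on Apr 28.
+14 hours and 34 minutes → arrive 12:22 PM UTC on Apr 29.
Flight 2 in UTC: 6:56 PM − 5:00 = 1:56 PM on Apr 28.
+15 hours → arrive 4:56 AM UTC on Apr 29.
Flight 2 lands earlier by 7 hours 26 minutes.

the second, by 7 hours 26 minutes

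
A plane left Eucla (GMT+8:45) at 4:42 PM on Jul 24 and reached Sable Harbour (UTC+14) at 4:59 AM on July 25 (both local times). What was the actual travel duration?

Departure in UTC: 4:42 PM − 8:45 = 7:57 AM on Jul 24.
Arrival in UTC: 4:59 AM − 14:00 = 2:59 PM on Jul 24.
Elapsed = 2:59 PM − 7:57 AM = 7 hours 2 minutes.

7 hours 2 minutes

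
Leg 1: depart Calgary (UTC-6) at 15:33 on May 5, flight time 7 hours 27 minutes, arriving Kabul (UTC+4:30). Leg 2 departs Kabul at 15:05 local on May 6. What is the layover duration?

5 hours 35 minutes

Convert departure to UTC: 15:33 + 6:00 = 21:33 UTC on May 5.
Add 7 hours 27 minutes flight time → 05:00 UTC (May 6).
Kabul is UTC+4:30, so local arrival = 05:00 + 4:30 = 09:30 on May 6.
Layover = 15:05 − 09:30 = 5 hours 35 minutes.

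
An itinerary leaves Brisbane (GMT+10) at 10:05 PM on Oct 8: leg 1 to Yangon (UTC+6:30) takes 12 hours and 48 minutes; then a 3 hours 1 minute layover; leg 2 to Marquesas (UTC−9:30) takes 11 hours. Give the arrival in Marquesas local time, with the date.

5:24 AM on Oct 9

Convert departure to UTC: 10:05 PM − 10:00 = 12:05 PM UTC on Oct 8.
Add 12 hours and 48 minutes leg 1 → 12:53 AM UTC (Oct 9).
Add 3 hours and 1 minute layover in Yangon → 3:54 AM UTC.
Add 11 hours leg 2 → 2:54 PM UTC.
Marquesas is UTC−9:30, so local arrival = 2:54 PM − 9:30 = 5:24 AM on Oct 9.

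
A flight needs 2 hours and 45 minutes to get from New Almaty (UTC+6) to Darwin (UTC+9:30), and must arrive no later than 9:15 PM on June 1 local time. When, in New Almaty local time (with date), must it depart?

3:00 PM on Jun 1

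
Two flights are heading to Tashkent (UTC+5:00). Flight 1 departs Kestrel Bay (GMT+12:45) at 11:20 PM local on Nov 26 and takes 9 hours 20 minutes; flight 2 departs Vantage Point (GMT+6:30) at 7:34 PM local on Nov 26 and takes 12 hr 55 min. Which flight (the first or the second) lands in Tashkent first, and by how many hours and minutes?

Flight 1 in UTC: 11:20 PM − 12:45 = 10:35 AM on Nov 26.
+9 hours 20 minutes → arrive 7:55 PM UTC on Nov 26.
Flight 2 in UTC: 7:34 PM − 6:30 = 1:04 PM on Nov 26.
+12 hours and 55 minutes → arrive 1:59 AM UTC on Nov 27.
Flight 1 lands earlier by 6 hours 4 minutes.

the first, by 6 hours 4 minutes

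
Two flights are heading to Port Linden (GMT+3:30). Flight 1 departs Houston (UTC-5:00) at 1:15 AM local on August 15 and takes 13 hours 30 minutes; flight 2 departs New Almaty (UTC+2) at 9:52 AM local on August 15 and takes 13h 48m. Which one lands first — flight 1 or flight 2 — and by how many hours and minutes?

the first, by 1 hour 55 minutes

Flight 1 in UTC: 1:15 AM + 5:00 = 6:15 AM on Aug 15.
+13 hours 30 minutes → arrive 7:45 PM UTC on Aug 15.
Flight 2 in UTC: 9:52 AM − 2:00 = 7:52 AM on Aug 15.
+13 hours 48 minutes → arrive 9:40 PM UTC on Aug 15.
Flight 1 lands earlier by 1 hour 55 minutes.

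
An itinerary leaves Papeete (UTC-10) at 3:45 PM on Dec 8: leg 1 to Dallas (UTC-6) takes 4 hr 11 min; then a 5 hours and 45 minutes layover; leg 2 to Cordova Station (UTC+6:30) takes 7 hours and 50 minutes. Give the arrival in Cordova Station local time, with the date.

2:01 AM on December 10

Convert departure to UTC: 3:45 PM + 10:00 = 1:45 AM UTC on Dec 9.
Add 4 hours 11 minutes leg 1 → 5:56 AM UTC.
Add 5 hours and 45 minutes layover in Dallas → 11:41 AM UTC.
Add 7 hours and 50 minutes leg 2 → 7:31 PM UTC.
Cordova Station is UTC+6:30, so local arrival = 7:31 PM + 6:30 = 2:01 AM on Dec 10.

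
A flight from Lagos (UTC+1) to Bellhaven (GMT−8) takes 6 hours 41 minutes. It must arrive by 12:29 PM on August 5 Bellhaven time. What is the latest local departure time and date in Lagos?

2:48 PM on August 5

Target arrival in UTC: 12:29 PM + 8:00 = 8:29 PM on Aug 5.
Subtract 6 hours 41 minutes → departure 1:48 PM UTC on Aug 5.
Lagos is UTC+1:00: 1:48 PM + 1:00 = 2:48 PM on Aug 5.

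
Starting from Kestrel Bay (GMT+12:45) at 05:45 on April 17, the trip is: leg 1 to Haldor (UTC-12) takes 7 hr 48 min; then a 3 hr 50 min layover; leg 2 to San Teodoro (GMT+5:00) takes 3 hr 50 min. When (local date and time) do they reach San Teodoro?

Convert departure to UTC: 05:45 − 12:45 = 17:00 UTC on Apr 16.
Add 7 hours 48 minutes leg 1 → 00:48 UTC (Apr 17).
Add 3 hours 50 minutes layover in Haldor → 04:38 UTC.
Add 3 hours 50 minutes leg 2 → 08:28 UTC.
San Teodoro is UTC+5:00, so local arrival = 08:28 + 5:00 = 13:28 on Apr 17.

13:28 on Apr 17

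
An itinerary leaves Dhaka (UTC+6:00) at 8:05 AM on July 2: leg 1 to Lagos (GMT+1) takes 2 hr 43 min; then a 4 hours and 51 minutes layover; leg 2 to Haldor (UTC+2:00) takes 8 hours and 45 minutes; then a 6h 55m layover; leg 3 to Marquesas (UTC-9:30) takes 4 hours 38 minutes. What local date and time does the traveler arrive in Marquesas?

Convert departure to UTC: 8:05 AM − 6:00 = 2:05 AM UTC on Jul 2.
Add 2 hours 43 minutes leg 1 → 4:48 AM UTC.
Add 4 hours and 51 minutes layover in Lagos → 9:39 AM UTC.
Add 8 hours 45 minutes leg 2 → 6:24 PM UTC.
Add 6 hours 55 minutes layover in Haldor → 1:19 AM UTC (Jul 3).
Add 4 hours 38 minutes leg 3 → 5:57 AM UTC.
Marquesas is UTC−9:30, so local arrival = 5:57 AM − 9:30 = 8:27 PM on Jul 2.

8:27 PM on July 2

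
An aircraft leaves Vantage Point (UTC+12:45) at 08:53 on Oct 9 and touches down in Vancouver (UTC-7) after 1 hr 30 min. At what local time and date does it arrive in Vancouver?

Convert departure to UTC: 08:53 − 12:45 = 20:08 UTC on Oct 8.
Add 1 hour and 30 minutes travel time → 21:38 UTC.
Vancouver is UTC−7:00, so local arrival = 21:38 − 7:00 = 14:38 on Oct 8.

14:38 on October 8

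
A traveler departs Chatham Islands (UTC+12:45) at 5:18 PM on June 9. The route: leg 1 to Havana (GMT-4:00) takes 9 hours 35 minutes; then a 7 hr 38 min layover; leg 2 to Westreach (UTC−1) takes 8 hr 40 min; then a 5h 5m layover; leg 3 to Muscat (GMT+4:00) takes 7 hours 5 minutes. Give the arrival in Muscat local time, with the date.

10:36 PM on June 10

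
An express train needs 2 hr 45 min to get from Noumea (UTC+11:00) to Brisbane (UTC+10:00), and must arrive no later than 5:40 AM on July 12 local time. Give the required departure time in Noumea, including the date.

Target arrival in UTC: 5:40 AM − 10:00 = 7:40 PM on Jul 11.
Subtract 2 hours 45 minutes → departure 4:55 PM UTC on Jul 11.
Noumea is UTC+11:00: 4:55 PM + 11:00 = 3:55 AM on Jul 12.

3:55 AM on July 12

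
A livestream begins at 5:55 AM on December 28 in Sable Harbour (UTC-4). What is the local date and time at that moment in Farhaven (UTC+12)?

9:55 PM on December 28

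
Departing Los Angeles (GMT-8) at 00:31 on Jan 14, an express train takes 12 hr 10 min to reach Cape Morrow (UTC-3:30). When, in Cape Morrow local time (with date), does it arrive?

17:11 on January 14

Convert departure to UTC: 00:31 + 8:00 = 08:31 UTC on Jan 14.
Add 12 hours 10 minutes travel time → 20:41 UTC.
Cape Morrow is UTC−3:30, so local arrival = 20:41 − 3:30 = 17:11 on Jan 14.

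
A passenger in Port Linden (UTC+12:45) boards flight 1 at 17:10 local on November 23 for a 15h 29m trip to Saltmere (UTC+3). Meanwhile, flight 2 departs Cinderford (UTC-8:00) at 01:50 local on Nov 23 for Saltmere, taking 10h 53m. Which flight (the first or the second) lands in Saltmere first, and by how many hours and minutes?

the first, by 49 minutes

Flight 1 in UTC: 17:10 − 12:45 = 04:25 on Nov 23.
+15 hours and 29 minutes → arrive 19:54 UTC on Nov 23.
Flight 2 in UTC: 01:50 + 8:00 = 09:50 on Nov 23.
+10 hours and 53 minutes → arrive 20:43 UTC on Nov 23.
Flight 1 lands earlier by 49 minutes.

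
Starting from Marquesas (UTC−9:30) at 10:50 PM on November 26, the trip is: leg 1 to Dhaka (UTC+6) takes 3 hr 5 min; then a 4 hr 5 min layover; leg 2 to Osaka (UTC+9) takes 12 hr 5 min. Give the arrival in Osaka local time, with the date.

12:35 PM on Nov 28

Convert departure to UTC: 10:50 PM + 9:30 = 8:20 AM UTC on Nov 27.
Add 3 hours and 5 minutes leg 1 → 11:25 AM UTC.
Add 4 hours and 5 minutes layover in Dhaka → 3:30 PM UTC.
Add 12 hours 5 minutes leg 2 → 3:35 AM UTC (Nov 28).
Osaka is UTC+9:00, so local arrival = 3:35 AM + 9:00 = 12:35 PM on Nov 28.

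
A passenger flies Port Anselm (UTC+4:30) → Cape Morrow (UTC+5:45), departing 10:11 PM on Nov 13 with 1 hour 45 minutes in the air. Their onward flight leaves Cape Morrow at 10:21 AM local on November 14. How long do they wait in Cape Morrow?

9 hours 10 minutes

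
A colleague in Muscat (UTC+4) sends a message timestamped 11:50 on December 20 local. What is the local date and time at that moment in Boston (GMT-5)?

02:50 on December 20

Boston is 9:00 behind Muscat.
Shift by the zone difference: 11:50 − 9:00 = 02:50 on Dec 20 in Boston.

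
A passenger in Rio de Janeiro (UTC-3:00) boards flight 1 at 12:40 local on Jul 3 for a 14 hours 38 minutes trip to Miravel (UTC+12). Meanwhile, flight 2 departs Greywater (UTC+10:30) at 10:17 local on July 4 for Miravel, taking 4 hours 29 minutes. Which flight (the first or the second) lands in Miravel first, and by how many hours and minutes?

Flight 1 in UTC: 12:40 + 3:00 = 15:40 on Jul 3.
+14 hours and 38 minutes → arrive 06:18 UTC on Jul 4.
Flight 2 in UTC: 10:17 − 10:30 = 23:47 on Jul 3.
+4 hours 29 minutes → arrive 04:16 UTC on Jul 4.
Flight 2 lands earlier by 2 hours 2 minutes.

the second, by 2 hours 2 minutes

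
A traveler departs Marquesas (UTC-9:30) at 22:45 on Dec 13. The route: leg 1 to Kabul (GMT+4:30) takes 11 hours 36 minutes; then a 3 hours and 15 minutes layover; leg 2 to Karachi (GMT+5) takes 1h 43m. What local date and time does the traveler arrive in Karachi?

05:49 on December 15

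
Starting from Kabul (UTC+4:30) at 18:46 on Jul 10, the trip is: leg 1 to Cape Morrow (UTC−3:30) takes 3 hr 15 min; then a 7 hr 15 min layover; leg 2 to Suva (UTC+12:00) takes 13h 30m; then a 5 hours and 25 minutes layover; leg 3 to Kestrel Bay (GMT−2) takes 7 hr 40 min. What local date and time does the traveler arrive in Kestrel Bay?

01:21 on July 12

Convert departure to UTC: 18:46 − 4:30 = 14:16 UTC on Jul 10.
Add 3 hours 15 minutes leg 1 → 17:31 UTC.
Add 7 hours 15 minutes layover in Cape Morrow → 00:46 UTC (Jul 11).
Add 13 hours 30 minutes leg 2 → 14:16 UTC.
Add 5 hours and 25 minutes layover in Suva → 19:41 UTC.
Add 7 hours 40 minutes leg 3 → 03:21 UTC (Jul 12).
Kestrel Bay is UTC−2:00, so local arrival = 03:21 − 2:00 = 01:21 on Jul 12.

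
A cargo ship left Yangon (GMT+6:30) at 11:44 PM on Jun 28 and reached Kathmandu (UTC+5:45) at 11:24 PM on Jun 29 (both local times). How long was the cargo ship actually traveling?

Kathmandu is 0:45 behind Yangon.
Clock-face elapsed time (ignoring zones) is 23 hours 40 minutes.
Actual elapsed = 23 hours 40 minutes + 0:45 = 24 hours 25 minutes.

24 hours 25 minutes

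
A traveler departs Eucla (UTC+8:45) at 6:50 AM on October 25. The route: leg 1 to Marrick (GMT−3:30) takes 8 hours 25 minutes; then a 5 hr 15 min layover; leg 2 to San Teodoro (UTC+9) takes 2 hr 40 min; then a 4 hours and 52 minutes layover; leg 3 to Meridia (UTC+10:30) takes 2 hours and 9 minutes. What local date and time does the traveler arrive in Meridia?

7:56 AM on Oct 26

Convert departure to UTC: 6:50 AM − 8:45 = 10:05 PM UTC on Oct 24.
Add 8 hours and 25 minutes leg 1 → 6:30 AM UTC (Oct 25).
Add 5 hours and 15 minutes layover in Marrick → 11:45 AM UTC.
Add 2 hours 40 minutes leg 2 → 2:25 PM UTC.
Add 4 hours 52 minutes layover in San Teodoro → 7:17 PM UTC.
Add 2 hours and 9 minutes leg 3 → 9:26 PM UTC.
Meridia is UTC+10:30, so local arrival = 9:26 PM + 10:30 = 7:56 AM on Oct 26.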